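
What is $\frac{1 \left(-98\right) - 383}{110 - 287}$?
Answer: $\frac{481}{177} \approx 2.7175$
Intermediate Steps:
$\frac{1 \left(-98\right) - 383}{110 - 287} = \frac{-98 - 383}{-177} = \left(-481\right) \left(- \frac{1}{177}\right) = \frac{481}{177}$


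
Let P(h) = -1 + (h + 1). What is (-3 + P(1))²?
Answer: 4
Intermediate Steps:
P(h) = h (P(h) = -1 + (1 + h) = h)
(-3 + P(1))² = (-3 + 1)² = (-2)² = 4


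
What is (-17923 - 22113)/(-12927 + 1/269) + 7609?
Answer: 13235008571/1738681 ≈ 7612.1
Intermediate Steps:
(-17923 - 22113)/(-12927 + 1/269) + 7609 = -40036/(-12927 + 1/269) + 7609 = -40036/(-3477362/269) + 7609 = -40036*(-269/3477362) + 7609 = 5384842/1738681 + 7609 = 13235008571/1738681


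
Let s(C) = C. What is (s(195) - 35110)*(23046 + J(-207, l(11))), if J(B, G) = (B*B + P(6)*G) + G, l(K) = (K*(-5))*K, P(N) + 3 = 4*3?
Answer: -2089488175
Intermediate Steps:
P(N) = 9 (P(N) = -3 + 4*3 = -3 + 12 = 9)
l(K) = -5*K² (l(K) = (-5*K)*K = -5*K²)
J(B, G) = B² + 10*G (J(B, G) = (B*B + 9*G) + G = (B² + 9*G) + G = B² + 10*G)
(s(195) - 35110)*(23046 + J(-207, l(11))) = (195 - 35110)*(23046 + ((-207)² + 10*(-5*11²))) = -34915*(23046 + (42849 + 10*(-5*121))) = -34915*(23046 + (42849 + 10*(-605))) = -34915*(23046 + (42849 - 6050)) = -34915*(23046 + 36799) = -34915*59845 = -2089488175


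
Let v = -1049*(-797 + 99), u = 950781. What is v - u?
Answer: -218579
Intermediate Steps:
v = 732202 (v = -1049*(-698) = 732202)
v - u = 732202 - 1*950781 = 732202 - 950781 = -218579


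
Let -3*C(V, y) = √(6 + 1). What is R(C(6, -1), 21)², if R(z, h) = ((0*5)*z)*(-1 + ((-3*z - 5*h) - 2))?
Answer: 0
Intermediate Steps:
C(V, y) = -√7/3 (C(V, y) = -√(6 + 1)/3 = -√7/3)
R(z, h) = 0 (R(z, h) = (0*z)*(-1 + ((-5*h - 3*z) - 2)) = 0*(-1 + (-2 - 5*h - 3*z)) = 0*(-3 - 5*h - 3*z) = 0)
R(C(6, -1), 21)² = 0² = 0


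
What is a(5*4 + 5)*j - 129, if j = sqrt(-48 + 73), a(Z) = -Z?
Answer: -254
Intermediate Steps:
j = 5 (j = sqrt(25) = 5)
a(5*4 + 5)*j - 129 = -(5*4 + 5)*5 - 129 = -(20 + 5)*5 - 129 = -1*25*5 - 129 = -25*5 - 129 = -125 - 129 = -254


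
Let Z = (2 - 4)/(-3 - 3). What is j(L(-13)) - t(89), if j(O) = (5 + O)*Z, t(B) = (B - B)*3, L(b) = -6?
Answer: -⅓ ≈ -0.33333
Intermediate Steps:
Z = ⅓ (Z = -2/(-6) = -2*(-⅙) = ⅓ ≈ 0.33333)
t(B) = 0 (t(B) = 0*3 = 0)
j(O) = 5/3 + O/3 (j(O) = (5 + O)*(⅓) = 5/3 + O/3)
j(L(-13)) - t(89) = (5/3 + (⅓)*(-6)) - 1*0 = (5/3 - 2) + 0 = -⅓ + 0 = -⅓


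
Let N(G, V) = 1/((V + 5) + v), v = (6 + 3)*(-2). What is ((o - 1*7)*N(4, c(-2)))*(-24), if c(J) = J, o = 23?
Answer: 128/5 ≈ 25.600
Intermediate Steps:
v = -18 (v = 9*(-2) = -18)
N(G, V) = 1/(-13 + V) (N(G, V) = 1/((V + 5) - 18) = 1/((5 + V) - 18) = 1/(-13 + V))
((o - 1*7)*N(4, c(-2)))*(-24) = ((23 - 1*7)/(-13 - 2))*(-24) = ((23 - 7)/(-15))*(-24) = (16*(-1/15))*(-24) = -16/15*(-24) = 128/5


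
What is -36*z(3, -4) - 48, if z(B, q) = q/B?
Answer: 0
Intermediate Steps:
-36*z(3, -4) - 48 = -(-144)/3 - 48 = -36*(-4/3) - 48 = 48 - 48 = 0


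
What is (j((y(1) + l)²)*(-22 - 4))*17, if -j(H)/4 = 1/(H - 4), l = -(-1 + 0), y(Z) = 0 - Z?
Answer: -442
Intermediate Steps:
y(Z) = -Z
l = 1 (l = -1*(-1) = 1)
j(H) = -4/(-4 + H) (j(H) = -4/(H - 4) = -4/(-4 + H))
(j((y(1) + l)²)*(-22 - 4))*17 = ((-4/(-4 + (-1*1 + 1)²))*(-22 - 4))*17 = (-4/(-4 + (-1 + 1)²)*(-26))*17 = (-4/(-4 + 0²)*(-26))*17 = (-4/(-4 + 0)*(-26))*17 = (-4/(-4)*(-26))*17 = (-4*(-¼)*(-26))*17 = (1*(-26))*17 = -26*17 = -442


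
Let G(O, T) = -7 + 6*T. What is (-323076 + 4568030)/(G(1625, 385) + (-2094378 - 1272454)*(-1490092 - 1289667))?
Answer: 606422/1336997365113 ≈ 4.5357e-7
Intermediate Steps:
(-323076 + 4568030)/(G(1625, 385) + (-2094378 - 1272454)*(-1490092 - 1289667)) = (-323076 + 4568030)/((-7 + 6*385) + (-2094378 - 1272454)*(-1490092 - 1289667)) = 4244954/((-7 + 2310) - 3366832*(-2779759)) = 4244954/(2303 + 9358981553488) = 4244954/9358981555791 = 4244954*(1/9358981555791) = 606422/1336997365113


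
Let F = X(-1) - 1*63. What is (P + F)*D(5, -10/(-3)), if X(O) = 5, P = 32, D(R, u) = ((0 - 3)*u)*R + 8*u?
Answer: 1820/3 ≈ 606.67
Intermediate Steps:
D(R, u) = 8*u - 3*R*u (D(R, u) = (-3*u)*R + 8*u = -3*R*u + 8*u = 8*u - 3*R*u)
F = -58 (F = 5 - 1*63 = 5 - 63 = -58)
(P + F)*D(5, -10/(-3)) = (32 - 58)*((-10/(-3))*(8 - 3*5)) = -26*(-10*(-⅓))*(8 - 15) = -260*(-7)/3 = -26*(-70/3) = 1820/3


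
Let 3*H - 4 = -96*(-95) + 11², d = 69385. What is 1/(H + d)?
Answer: 3/217400 ≈ 1.3799e-5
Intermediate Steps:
H = 9245/3 (H = 4/3 + (-96*(-95) + 11²)/3 = 4/3 + (9120 + 121)/3 = 4/3 + (⅓)*9241 = 4/3 + 9241/3 = 9245/3 ≈ 3081.7)
1/(H + d) = 1/(9245/3 + 69385) = 1/(217400/3) = 3/217400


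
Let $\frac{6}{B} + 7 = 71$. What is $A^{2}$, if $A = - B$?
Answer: $\frac{9}{1024} \approx 0.0087891$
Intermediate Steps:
$B = \frac{3}{32}$ ($B = \frac{6}{-7 + 71} = \frac{6}{64} = 6 \cdot \frac{1}{64} = \frac{3}{32} \approx 0.09375$)
$A = - \frac{3}{32}$ ($A = \left(-1\right) \frac{3}{32} = - \frac{3}{32} \approx -0.09375$)
$A^{2} = \left(- \frac{3}{32}\right)^{2} = \frac{9}{1024}$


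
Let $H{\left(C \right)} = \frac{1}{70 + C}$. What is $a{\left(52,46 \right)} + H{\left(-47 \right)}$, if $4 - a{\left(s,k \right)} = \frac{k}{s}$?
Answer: $\frac{1889}{598} \approx 3.1589$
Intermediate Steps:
$a{\left(s,k \right)} = 4 - \frac{k}{s}$
$a{\left(52,46 \right)} + H{\left(-47 \right)} = \left(4 - \frac{46}{52}\right) + \frac{1}{70 - 47} = \left(4 - 46 \cdot \frac{1}{52}\right) + \frac{1}{23} = \left(4 - \frac{23}{26}\right) + \frac{1}{23} = \frac{81}{26} + \frac{1}{23} = \frac{1889}{598}$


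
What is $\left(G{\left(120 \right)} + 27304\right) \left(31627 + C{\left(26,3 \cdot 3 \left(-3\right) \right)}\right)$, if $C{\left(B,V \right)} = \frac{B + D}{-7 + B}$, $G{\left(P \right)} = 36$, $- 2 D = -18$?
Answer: $\frac{16429918320}{19} \approx 8.6473 \cdot 10^{8}$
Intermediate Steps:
$D = 9$ ($D = \left(- \frac{1}{2}\right) \left(-18\right) = 9$)
$C{\left(B,V \right)} = \frac{9 + B}{-7 + B}$ ($C{\left(B,V \right)} = \frac{B + 9}{-7 + B} = \frac{9 + B}{-7 + B}$)
$\left(G{\left(120 \right)} + 27304\right) \left(31627 + C{\left(26,3 \cdot 3 \left(-3\right) \right)}\right) = \left(36 + 27304\right) \left(31627 + \frac{9 + 26}{-7 + 26}\right) = 27340 \left(31627 + \frac{1}{19} \cdot 35\right) = 27340 \left(31627 + \frac{35}{19}\right) = 27340 \cdot \frac{600948}{19} = \frac{16429918320}{19}$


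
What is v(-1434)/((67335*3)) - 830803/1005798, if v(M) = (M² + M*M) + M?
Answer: 146936623327/7525045370 ≈ 19.526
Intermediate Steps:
v(M) = M + 2*M² (v(M) = (M² + M²) + M = 2*M² + M = M + 2*M²)
v(-1434)/((67335*3)) - 830803/1005798 = (-1434*(1 + 2*(-1434)))/((67335*3)) - 830803/1005798 = -1434*(1 - 2868)/202005 - 830803*1/1005798 = -1434*(-2867)*(1/202005) - 830803/1005798 = 4111278*(1/202005) - 830803/1005798 = 1370426/67335 - 830803/1005798 = 146936623327/7525045370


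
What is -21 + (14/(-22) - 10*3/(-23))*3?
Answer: -4806/253 ≈ -18.996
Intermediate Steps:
-21 + (14/(-22) - 10*3/(-23))*3 = -21 + (14*(-1/22) - 30*(-1/23))*3 = -21 + (-7/11 + 30/23)*3 = -21 + (169/253)*3 = -21 + 507/253 = -4806/253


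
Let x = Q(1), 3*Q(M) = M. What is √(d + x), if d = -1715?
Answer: 2*I*√3858/3 ≈ 41.409*I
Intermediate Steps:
Q(M) = M/3
x = ⅓ (x = (⅓)*1 = ⅓ ≈ 0.33333)
√(d + x) = √(-1715 + ⅓) = √(-5144/3) = 2*I*√3858/3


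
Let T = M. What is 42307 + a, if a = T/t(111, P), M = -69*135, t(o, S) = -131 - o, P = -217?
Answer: 10247609/242 ≈ 42346.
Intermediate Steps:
M = -9315
T = -9315
a = 9315/242 (a = -9315/(-131 - 1*111) = -9315/(-131 - 111) = -9315/(-242) = -9315*(-1/242) = 9315/242 ≈ 38.492)
42307 + a = 42307 + 9315/242 = 10247609/242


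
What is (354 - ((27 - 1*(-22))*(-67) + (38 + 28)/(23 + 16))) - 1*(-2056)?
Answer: 73987/13 ≈ 5691.3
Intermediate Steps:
(354 - ((27 - 1*(-22))*(-67) + (38 + 28)/(23 + 16))) - 1*(-2056) = (354 - ((27 + 22)*(-67) + 66/39)) + 2056 = (354 - (49*(-67) + 66*(1/39))) + 2056 = (354 - (-3283 + 22/13)) + 2056 = (354 - 1*(-42657/13)) + 2056 = (354 + 42657/13) + 2056 = 47259/13 + 2056 = 73987/13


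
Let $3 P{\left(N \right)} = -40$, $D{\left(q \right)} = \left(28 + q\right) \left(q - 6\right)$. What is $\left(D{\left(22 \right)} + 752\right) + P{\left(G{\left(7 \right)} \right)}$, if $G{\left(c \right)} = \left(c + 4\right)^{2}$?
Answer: $\frac{4616}{3} \approx 1538.7$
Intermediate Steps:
$D{\left(q \right)} = \left(-6 + q\right) \left(28 + q\right)$ ($D{\left(q \right)} = \left(28 + q\right) \left(-6 + q\right) = \left(-6 + q\right) \left(28 + q\right)$)
$G{\left(c \right)} = \left(4 + c\right)^{2}$
$P{\left(N \right)} = - \frac{40}{3}$ ($P{\left(N \right)} = \frac{1}{3} \left(-40\right) = - \frac{40}{3}$)
$\left(D{\left(22 \right)} + 752\right) + P{\left(G{\left(7 \right)} \right)} = \left(\left(-168 + 22^{2} + 22 \cdot 22\right) + 752\right) - \frac{40}{3} = \left(\left(-168 + 484 + 484\right) + 752\right) - \frac{40}{3} = \left(800 + 752\right) - \frac{40}{3} = 1552 - \frac{40}{3} = \frac{4616}{3}$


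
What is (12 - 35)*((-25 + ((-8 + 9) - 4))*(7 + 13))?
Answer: 12880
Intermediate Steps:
(12 - 35)*((-25 + ((-8 + 9) - 4))*(7 + 13)) = -23*(-25 + (1 - 4))*20 = -23*(-25 - 3)*20 = -(-644)*20 = -23*(-560) = 12880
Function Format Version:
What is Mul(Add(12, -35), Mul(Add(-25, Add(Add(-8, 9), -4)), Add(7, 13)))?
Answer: 12880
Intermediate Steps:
Mul(Add(12, -35), Mul(Add(-25, Add(Add(-8, 9), -4)), Add(7, 13))) = Mul(-23, Mul(Add(-25, Add(1, -4)), 20)) = Mul(-23, Mul(Add(-25, -3), 20)) = Mul(-23, Mul(-28, 20)) = Mul(-23, -560) = 12880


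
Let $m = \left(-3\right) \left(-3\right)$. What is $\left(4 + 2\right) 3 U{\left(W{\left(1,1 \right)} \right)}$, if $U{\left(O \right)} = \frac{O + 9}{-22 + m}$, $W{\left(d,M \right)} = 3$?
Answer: $- \frac{216}{13} \approx -16.615$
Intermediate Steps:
$m = 9$
$U{\left(O \right)} = - \frac{9}{13} - \frac{O}{13}$ ($U{\left(O \right)} = \frac{O + 9}{-22 + 9} = \frac{9 + O}{-13} = \left(9 + O\right) \left(- \frac{1}{13}\right) = - \frac{9}{13} - \frac{O}{13}$)
$\left(4 + 2\right) 3 U{\left(W{\left(1,1 \right)} \right)} = \left(4 + 2\right) 3 \left(- \frac{9}{13} - \frac{3}{13}\right) = 6 \cdot 3 \left(- \frac{9}{13} - \frac{3}{13}\right) = 18 \left(- \frac{12}{13}\right) = - \frac{216}{13}$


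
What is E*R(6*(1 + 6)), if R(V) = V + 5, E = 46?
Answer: 2162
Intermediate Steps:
R(V) = 5 + V
E*R(6*(1 + 6)) = 46*(5 + 6*(1 + 6)) = 46*(5 + 6*7) = 46*(5 + 42) = 46*47 = 2162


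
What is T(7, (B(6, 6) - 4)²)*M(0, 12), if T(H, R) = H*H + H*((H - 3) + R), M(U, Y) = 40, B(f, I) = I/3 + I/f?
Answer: 3360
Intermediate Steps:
B(f, I) = I/3 + I/f (B(f, I) = I*(⅓) + I/f = I/3 + I/f)
T(H, R) = H² + H*(-3 + H + R) (T(H, R) = H² + H*((-3 + H) + R) = H² + H*(-3 + H + R))
T(7, (B(6, 6) - 4)²)*M(0, 12) = (7*(-3 + (((⅓)*6 + 6/6) - 4)² + 2*7))*40 = (7*(-3 + ((2 + 6*(⅙)) - 4)² + 14))*40 = (7*(-3 + ((2 + 1) - 4)² + 14))*40 = (7*(-3 + (3 - 4)² + 14))*40 = (7*(-3 + (-1)² + 14))*40 = (7*(-3 + 1 + 14))*40 = (7*12)*40 = 84*40 = 3360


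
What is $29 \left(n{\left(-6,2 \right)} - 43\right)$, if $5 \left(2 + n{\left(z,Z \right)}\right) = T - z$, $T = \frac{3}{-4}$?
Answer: $- \frac{25491}{20} \approx -1274.6$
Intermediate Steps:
$T = - \frac{3}{4}$ ($T = 3 \left(- \frac{1}{4}\right) = - \frac{3}{4} \approx -0.75$)
$n{\left(z,Z \right)} = - \frac{43}{20} - \frac{z}{5}$ ($n{\left(z,Z \right)} = -2 + \frac{- \frac{3}{4} - z}{5} = -2 - \left(\frac{3}{20} + \frac{z}{5}\right) = - \frac{43}{20} - \frac{z}{5}$)
$29 \left(n{\left(-6,2 \right)} - 43\right) = 29 \left(\left(- \frac{43}{20} - - \frac{6}{5}\right) - 43\right) = 29 \left(\left(- \frac{43}{20} + \frac{6}{5}\right) - 43\right) = 29 \left(- \frac{19}{20} - 43\right) = 29 \left(- \frac{879}{20}\right) = - \frac{25491}{20}$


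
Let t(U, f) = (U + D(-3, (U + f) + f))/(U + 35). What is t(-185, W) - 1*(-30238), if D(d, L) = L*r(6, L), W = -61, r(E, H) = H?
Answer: 2220818/75 ≈ 29611.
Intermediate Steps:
D(d, L) = L² (D(d, L) = L*L = L²)
t(U, f) = (U + (U + 2*f)²)/(35 + U) (t(U, f) = (U + ((U + f) + f)²)/(U + 35) = (U + (U + 2*f)²)/(35 + U))
t(-185, W) - 1*(-30238) = (-185 + (-185 + 2*(-61))²)/(35 - 185) - 1*(-30238) = (-185 + (-185 - 122)²)/(-150) + 30238 = -(-185 + (-307)²)/150 + 30238 = -(-185 + 94249)/150 + 30238 = -1/150*94064 + 30238 = -47032/75 + 30238 = 2220818/75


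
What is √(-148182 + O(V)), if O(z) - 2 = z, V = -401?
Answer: 3*I*√16509 ≈ 385.46*I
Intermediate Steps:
O(z) = 2 + z
√(-148182 + O(V)) = √(-148182 + (2 - 401)) = √(-148182 - 399) = √(-148581) = 3*I*√16509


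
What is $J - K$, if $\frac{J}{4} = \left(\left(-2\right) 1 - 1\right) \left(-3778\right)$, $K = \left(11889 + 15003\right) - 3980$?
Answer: $22424$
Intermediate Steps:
$K = 22912$ ($K = 26892 - 3980 = 22912$)
$J = 45336$ ($J = 4 \left(\left(-2\right) 1 - 1\right) \left(-3778\right) = 4 \left(-2 - 1\right) \left(-3778\right) = 4 \left(\left(-3\right) \left(-3778\right)\right) = 4 \cdot 11334 = 45336$)
$J - K = 45336 - 22912 = 22424$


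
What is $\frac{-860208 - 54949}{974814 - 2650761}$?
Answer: $\frac{915157}{1675947} \approx 0.54605$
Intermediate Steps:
$\frac{-860208 - 54949}{974814 - 2650761} = - \frac{915157}{-1675947} = \left(-915157\right) \left(- \frac{1}{1675947}\right) = \frac{915157}{1675947}$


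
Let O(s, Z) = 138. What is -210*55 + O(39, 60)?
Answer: -11412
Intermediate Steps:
-210*55 + O(39, 60) = -210*55 + 138 = -11550 + 138 = -11412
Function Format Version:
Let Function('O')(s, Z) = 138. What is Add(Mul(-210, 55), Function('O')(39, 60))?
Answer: -11412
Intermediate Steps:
Add(Mul(-210, 55), Function('O')(39, 60)) = Add(Mul(-210, 55), 138) = Add(-11550, 138) = -11412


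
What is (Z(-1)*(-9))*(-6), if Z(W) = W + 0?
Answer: -54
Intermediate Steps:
Z(W) = W
(Z(-1)*(-9))*(-6) = -1*(-9)*(-6) = 9*(-6) = -54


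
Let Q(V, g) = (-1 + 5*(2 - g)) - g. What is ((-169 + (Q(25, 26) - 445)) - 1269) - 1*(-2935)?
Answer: 905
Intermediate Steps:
Q(V, g) = 9 - 6*g (Q(V, g) = (-1 + (10 - 5*g)) - g = (9 - 5*g) - g = 9 - 6*g)
((-169 + (Q(25, 26) - 445)) - 1269) - 1*(-2935) = ((-169 + ((9 - 6*26) - 445)) - 1269) - 1*(-2935) = ((-169 + ((9 - 156) - 445)) - 1269) + 2935 = ((-169 + (-147 - 445)) - 1269) + 2935 = ((-169 - 592) - 1269) + 2935 = (-761 - 1269) + 2935 = -2030 + 2935 = 905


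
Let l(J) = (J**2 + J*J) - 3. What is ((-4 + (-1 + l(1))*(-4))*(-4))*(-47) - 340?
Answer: 412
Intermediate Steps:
l(J) = -3 + 2*J**2 (l(J) = (J**2 + J**2) - 3 = 2*J**2 - 3 = -3 + 2*J**2)
((-4 + (-1 + l(1))*(-4))*(-4))*(-47) - 340 = ((-4 + (-1 + (-3 + 2*1**2))*(-4))*(-4))*(-47) - 340 = ((-4 + (-1 + (-3 + 2*1))*(-4))*(-4))*(-47) - 340 = ((-4 + (-1 + (-3 + 2))*(-4))*(-4))*(-47) - 340 = ((-4 + (-1 - 1)*(-4))*(-4))*(-47) - 340 = ((-4 - 2*(-4))*(-4))*(-47) - 340 = ((-4 + 8)*(-4))*(-47) - 340 = (4*(-4))*(-47) - 340 = -16*(-47) - 340 = 752 - 340 = 412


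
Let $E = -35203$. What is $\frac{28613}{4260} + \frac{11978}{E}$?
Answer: $\frac{13468129}{2112180} \approx 6.3764$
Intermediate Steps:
$\frac{28613}{4260} + \frac{11978}{E} = \frac{28613}{4260} + \frac{11978}{-35203} = 28613 \cdot \frac{1}{4260} + 11978 \left(- \frac{1}{35203}\right) = \frac{403}{60} - \frac{11978}{35203} = \frac{13468129}{2112180}$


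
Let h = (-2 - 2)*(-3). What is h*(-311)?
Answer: -3732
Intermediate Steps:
h = 12 (h = -4*(-3) = 12)
h*(-311) = 12*(-311) = -3732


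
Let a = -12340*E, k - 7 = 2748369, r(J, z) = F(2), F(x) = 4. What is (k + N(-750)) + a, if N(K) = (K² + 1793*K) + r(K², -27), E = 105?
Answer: 670430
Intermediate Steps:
r(J, z) = 4
k = 2748376 (k = 7 + 2748369 = 2748376)
N(K) = 4 + K² + 1793*K (N(K) = (K² + 1793*K) + 4 = 4 + K² + 1793*K)
a = -1295700 (a = -12340*105 = -1295700)
(k + N(-750)) + a = (2748376 + (4 + (-750)² + 1793*(-750))) - 1295700 = (2748376 + (4 + 562500 - 1344750)) - 1295700 = (2748376 - 782246) - 1295700 = 1966130 - 1295700 = 670430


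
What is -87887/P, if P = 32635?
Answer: -87887/32635 ≈ -2.6930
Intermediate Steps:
-87887/P = -87887/32635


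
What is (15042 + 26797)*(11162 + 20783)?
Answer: 1336546855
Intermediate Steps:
(15042 + 26797)*(11162 + 20783) = 41839*31945 = 1336546855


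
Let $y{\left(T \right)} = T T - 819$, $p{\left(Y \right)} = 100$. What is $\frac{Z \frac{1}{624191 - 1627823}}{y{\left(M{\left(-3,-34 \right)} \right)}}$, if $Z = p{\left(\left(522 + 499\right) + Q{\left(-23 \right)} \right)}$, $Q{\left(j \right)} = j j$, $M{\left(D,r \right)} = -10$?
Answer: $\frac{25}{180402852} \approx 1.3858 \cdot 10^{-7}$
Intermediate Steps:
$Q{\left(j \right)} = j^{2}$
$Z = 100$
$y{\left(T \right)} = -819 + T^{2}$ ($y{\left(T \right)} = T^{2} - 819 = -819 + T^{2}$)
$\frac{Z \frac{1}{624191 - 1627823}}{y{\left(M{\left(-3,-34 \right)} \right)}} = \frac{100 \frac{1}{624191 - 1627823}}{-819 + \left(-10\right)^{2}} = \frac{100 \frac{1}{624191 - 1627823}}{-819 + 100} = \frac{100 \frac{1}{-1003632}}{-719} = 100 \left(- \frac{1}{1003632}\right) \left(- \frac{1}{719}\right) = \left(- \frac{25}{250908}\right) \left(- \frac{1}{719}\right) = \frac{25}{180402852}$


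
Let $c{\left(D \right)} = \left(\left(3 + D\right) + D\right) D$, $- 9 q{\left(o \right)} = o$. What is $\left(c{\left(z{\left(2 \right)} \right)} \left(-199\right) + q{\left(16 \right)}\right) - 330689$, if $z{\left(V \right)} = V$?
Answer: $- \frac{3001291}{9} \approx -3.3348 \cdot 10^{5}$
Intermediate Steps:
$q{\left(o \right)} = - \frac{o}{9}$
$c{\left(D \right)} = D \left(3 + 2 D\right)$ ($c{\left(D \right)} = \left(3 + 2 D\right) D = D \left(3 + 2 D\right)$)
$\left(c{\left(z{\left(2 \right)} \right)} \left(-199\right) + q{\left(16 \right)}\right) - 330689 = \left(2 \left(3 + 2 \cdot 2\right) \left(-199\right) - \frac{16}{9}\right) - 330689 = \left(2 \left(3 + 4\right) \left(-199\right) - \frac{16}{9}\right) - 330689 = \left(2 \cdot 7 \left(-199\right) - \frac{16}{9}\right) - 330689 = \left(14 \left(-199\right) - \frac{16}{9}\right) - 330689 = \left(-2786 - \frac{16}{9}\right) - 330689 = - \frac{25090}{9} - 330689 = - \frac{3001291}{9}$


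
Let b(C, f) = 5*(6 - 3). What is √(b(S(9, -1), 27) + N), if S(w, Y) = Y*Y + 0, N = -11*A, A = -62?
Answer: √697 ≈ 26.401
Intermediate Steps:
N = 682 (N = -11*(-62) = 682)
S(w, Y) = Y² (S(w, Y) = Y² + 0 = Y²)
b(C, f) = 15 (b(C, f) = 5*3 = 15)
√(b(S(9, -1), 27) + N) = √(15 + 682) = √697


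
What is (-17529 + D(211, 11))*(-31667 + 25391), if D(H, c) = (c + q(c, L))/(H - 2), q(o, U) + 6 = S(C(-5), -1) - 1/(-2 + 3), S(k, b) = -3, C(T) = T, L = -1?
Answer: 22992502560/209 ≈ 1.1001e+8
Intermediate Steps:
q(o, U) = -10 (q(o, U) = -6 + (-3 - 1/(-2 + 3)) = -6 + (-3 - 1/1) = -6 + (-3 - 1*1) = -6 + (-3 - 1) = -6 - 4 = -10)
D(H, c) = (-10 + c)/(-2 + H) (D(H, c) = (c - 10)/(H - 2) = (-10 + c)/(-2 + H))
(-17529 + D(211, 11))*(-31667 + 25391) = (-17529 + (-10 + 11)/(-2 + 211))*(-31667 + 25391) = (-17529 + 1/209)*(-6276) = -3663560/209*(-6276) = 22992502560/209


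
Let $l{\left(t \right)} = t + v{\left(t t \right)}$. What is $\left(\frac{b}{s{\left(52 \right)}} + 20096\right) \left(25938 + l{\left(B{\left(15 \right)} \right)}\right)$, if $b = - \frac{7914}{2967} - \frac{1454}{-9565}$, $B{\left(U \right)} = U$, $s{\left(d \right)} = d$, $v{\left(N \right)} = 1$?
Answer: $\frac{64141261217363056}{122977205} \approx 5.2157 \cdot 10^{8}$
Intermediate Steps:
$l{\left(t \right)} = 1 + t$ ($l{\left(t \right)} = t + 1 = 1 + t$)
$b = - \frac{23794464}{9459785}$ ($b = \left(-7914\right) \frac{1}{2967} - - \frac{1454}{9565} = - \frac{2638}{989} + \frac{1454}{9565} = - \frac{23794464}{9459785} \approx -2.5153$)
$\left(\frac{b}{s{\left(52 \right)}} + 20096\right) \left(25938 + l{\left(B{\left(15 \right)} \right)}\right) = \left(- \frac{23794464}{9459785 \cdot 52} + 20096\right) \left(25938 + \left(1 + 15\right)\right) = \left(\left(- \frac{23794464}{9459785}\right) \frac{1}{52} + 20096\right) \left(25938 + 16\right) = \left(- \frac{5948616}{122977205} + 20096\right) 25954 = \frac{2471343963064}{122977205} \cdot 25954 = \frac{64141261217363056}{122977205}$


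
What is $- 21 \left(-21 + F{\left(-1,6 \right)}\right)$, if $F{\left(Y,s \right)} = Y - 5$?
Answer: $567$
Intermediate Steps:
$F{\left(Y,s \right)} = -5 + Y$ ($F{\left(Y,s \right)} = Y - 5 = -5 + Y$)
$- 21 \left(-21 + F{\left(-1,6 \right)}\right) = - 21 \left(-21 - 6\right) = \left(-21\right) \left(-27\right) = 567$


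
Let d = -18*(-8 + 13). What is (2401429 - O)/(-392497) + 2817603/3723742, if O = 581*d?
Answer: -8031115771807/1461557563774 ≈ -5.4949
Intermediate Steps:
d = -90 (d = -18*5 = -90)
O = -52290 (O = 581*(-90) = -52290)
(2401429 - O)/(-392497) + 2817603/3723742 = (2401429 - 1*(-52290))/(-392497) + 2817603/3723742 = (2401429 + 52290)*(-1/392497) + 2817603*(1/3723742) = 2453719*(-1/392497) + 2817603/3723742 = -2453719/392497 + 2817603/3723742 = -8031115771807/1461557563774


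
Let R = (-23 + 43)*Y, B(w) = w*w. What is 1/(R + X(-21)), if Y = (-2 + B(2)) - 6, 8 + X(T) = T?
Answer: -1/109 ≈ -0.0091743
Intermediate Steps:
B(w) = w²
X(T) = -8 + T
Y = -4 (Y = (-2 + 2²) - 6 = (-2 + 4) - 6 = 2 - 6 = -4)
R = -80 (R = (-23 + 43)*(-4) = 20*(-4) = -80)
1/(R + X(-21)) = 1/(-80 + (-8 - 21)) = 1/(-80 - 29) = 1/(-109) = -1/109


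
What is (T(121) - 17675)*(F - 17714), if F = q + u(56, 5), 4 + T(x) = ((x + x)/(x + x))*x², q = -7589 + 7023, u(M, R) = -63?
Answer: 55726034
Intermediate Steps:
q = -566
T(x) = -4 + x² (T(x) = -4 + ((x + x)/(x + x))*x² = -4 + ((2*x)/((2*x)))*x² = -4 + ((2*x)*(1/(2*x)))*x² = -4 + 1*x² = -4 + x²)
F = -629 (F = -566 - 63 = -629)
(T(121) - 17675)*(F - 17714) = ((-4 + 121²) - 17675)*(-629 - 17714) = ((-4 + 14641) - 17675)*(-18343) = (14637 - 17675)*(-18343) = -3038*(-18343) = 55726034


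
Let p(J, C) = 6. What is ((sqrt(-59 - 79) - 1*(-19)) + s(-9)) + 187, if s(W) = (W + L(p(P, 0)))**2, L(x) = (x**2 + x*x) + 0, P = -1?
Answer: 4175 + I*sqrt(138) ≈ 4175.0 + 11.747*I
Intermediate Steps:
L(x) = 2*x**2 (L(x) = (x**2 + x**2) + 0 = 2*x**2 + 0 = 2*x**2)
s(W) = (72 + W)**2 (s(W) = (W + 2*6**2)**2 = (W + 2*36)**2 = (W + 72)**2 = (72 + W)**2)
((sqrt(-59 - 79) - 1*(-19)) + s(-9)) + 187 = ((sqrt(-59 - 79) - 1*(-19)) + (72 - 9)**2) + 187 = ((sqrt(-138) + 19) + 63**2) + 187 = ((I*sqrt(138) + 19) + 3969) + 187 = ((19 + I*sqrt(138)) + 3969) + 187 = (3988 + I*sqrt(138)) + 187 = 4175 + I*sqrt(138)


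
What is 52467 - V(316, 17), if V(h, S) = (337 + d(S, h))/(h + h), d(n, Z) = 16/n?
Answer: 563699703/10744 ≈ 52466.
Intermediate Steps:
V(h, S) = (337 + 16/S)/(2*h) (V(h, S) = (337 + 16/S)/(h + h) = (337 + 16/S)/((2*h)) = (337 + 16/S)*(1/(2*h)) = (337 + 16/S)/(2*h))
52467 - V(316, 17) = 52467 - (16 + 337*17)/(2*17*316) = 52467 - (16 + 5729)/(2*17*316) = 52467 - 5745/(2*17*316) = 52467 - 1*5745/10744 = 52467 - 5745/10744 = 563699703/10744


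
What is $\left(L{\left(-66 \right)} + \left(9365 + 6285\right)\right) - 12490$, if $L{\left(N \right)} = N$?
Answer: $3094$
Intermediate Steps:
$\left(L{\left(-66 \right)} + \left(9365 + 6285\right)\right) - 12490 = \left(-66 + \left(9365 + 6285\right)\right) - 12490 = \left(-66 + 15650\right) - 12490 = 15584 - 12490 = 3094$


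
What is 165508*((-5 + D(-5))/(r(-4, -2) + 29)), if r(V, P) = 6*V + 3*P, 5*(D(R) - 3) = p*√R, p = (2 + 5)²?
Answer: 331016 - 8109892*I*√5/5 ≈ 3.3102e+5 - 3.6269e+6*I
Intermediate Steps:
p = 49 (p = 7² = 49)
D(R) = 3 + 49*√R/5 (D(R) = 3 + (49*√R)/5 = 3 + 49*√R/5)
r(V, P) = 3*P + 6*V
165508*((-5 + D(-5))/(r(-4, -2) + 29)) = 165508*((-5 + (3 + 49*√(-5)/5))/((3*(-2) + 6*(-4)) + 29)) = 165508*((-5 + (3 + 49*(I*√5)/5))/((-6 - 24) + 29)) = 165508*((-5 + (3 + 49*I*√5/5))/(-30 + 29)) = 165508*((-2 + 49*I*√5/5)/(-1)) = 165508*((-2 + 49*I*√5/5)*(-1)) = 165508*(2 - 49*I*√5/5) = 331016 - 8109892*I*√5/5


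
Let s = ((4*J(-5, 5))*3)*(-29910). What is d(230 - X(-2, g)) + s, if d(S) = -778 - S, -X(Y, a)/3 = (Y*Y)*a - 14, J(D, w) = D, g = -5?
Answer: 1793694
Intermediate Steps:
X(Y, a) = 42 - 3*a*Y² (X(Y, a) = -3*((Y*Y)*a - 14) = -3*(Y²*a - 14) = -3*(a*Y² - 14) = -3*(-14 + a*Y²) = 42 - 3*a*Y²)
s = 1794600 (s = ((4*(-5))*3)*(-29910) = -20*3*(-29910) = -60*(-29910) = 1794600)
d(230 - X(-2, g)) + s = (-778 - (230 - (42 - 3*(-5)*(-2)²))) + 1794600 = (-778 - (230 - (42 - 3*(-5)*4))) + 1794600 = (-778 - (230 - (42 + 60))) + 1794600 = (-778 - (230 - 1*102)) + 1794600 = (-778 - (230 - 102)) + 1794600 = (-778 - 1*128) + 1794600 = (-778 - 128) + 1794600 = -906 + 1794600 = 1793694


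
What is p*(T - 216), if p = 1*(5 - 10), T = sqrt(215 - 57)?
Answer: 1080 - 5*sqrt(158) ≈ 1017.2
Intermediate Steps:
T = sqrt(158) ≈ 12.570
p = -5 (p = 1*(-5) = -5)
p*(T - 216) = -5*(sqrt(158) - 216) = -5*(-216 + sqrt(158)) = 1080 - 5*sqrt(158)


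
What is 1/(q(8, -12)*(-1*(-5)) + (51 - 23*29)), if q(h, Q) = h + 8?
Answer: -1/536 ≈ -0.0018657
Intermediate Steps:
q(h, Q) = 8 + h
1/(q(8, -12)*(-1*(-5)) + (51 - 23*29)) = 1/((8 + 8)*(-1*(-5)) + (51 - 23*29)) = 1/(16*5 + (51 - 667)) = 1/(80 - 616) = 1/(-536) = -1/536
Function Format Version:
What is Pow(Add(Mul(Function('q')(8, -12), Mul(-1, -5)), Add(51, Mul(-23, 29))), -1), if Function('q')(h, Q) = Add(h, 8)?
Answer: Rational(-1, 536) ≈ -0.0018657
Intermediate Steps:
Function('q')(h, Q) = Add(8, h)
Pow(Add(Mul(Function('q')(8, -12), Mul(-1, -5)), Add(51, Mul(-23, 29))), -1) = Pow(Add(Mul(Add(8, 8), Mul(-1, -5)), Add(51, Mul(-23, 29))), -1) = Pow(Add(Mul(16, 5), Add(51, -667)), -1) = Pow(Add(80, -616), -1) = Pow(-536, -1) = Rational(-1, 536)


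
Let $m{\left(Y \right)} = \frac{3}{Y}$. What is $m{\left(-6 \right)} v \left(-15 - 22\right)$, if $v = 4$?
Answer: $74$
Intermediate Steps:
$m{\left(-6 \right)} v \left(-15 - 22\right) = \frac{3}{-6} \cdot 4 \left(-15 - 22\right) = 3 \left(- \frac{1}{6}\right) 4 \left(-15 - 22\right) = \left(- \frac{1}{2}\right) 4 \left(-37\right) = \left(-2\right) \left(-37\right) = 74$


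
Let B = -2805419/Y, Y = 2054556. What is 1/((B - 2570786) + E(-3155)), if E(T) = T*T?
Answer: 2054556/15169275181465 ≈ 1.3544e-7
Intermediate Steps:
B = -2805419/2054556 ≈ -1.3655
E(T) = T²
1/((B - 2570786) + E(-3155)) = 1/((-2805419/2054556 - 2570786) + (-3155)²) = 1/(-5281826606435/2054556 + 9954025) = 1/(15169275181465/2054556) = 2054556/15169275181465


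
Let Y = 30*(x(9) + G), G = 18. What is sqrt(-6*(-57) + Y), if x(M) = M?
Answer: 24*sqrt(2) ≈ 33.941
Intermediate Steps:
Y = 810 (Y = 30*(9 + 18) = 30*27 = 810)
sqrt(-6*(-57) + Y) = sqrt(-6*(-57) + 810) = sqrt(342 + 810) = sqrt(1152) = 24*sqrt(2)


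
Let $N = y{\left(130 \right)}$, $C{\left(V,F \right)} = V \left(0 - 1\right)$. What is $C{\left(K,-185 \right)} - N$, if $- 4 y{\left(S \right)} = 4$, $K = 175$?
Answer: $-174$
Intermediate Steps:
$y{\left(S \right)} = -1$ ($y{\left(S \right)} = \left(- \frac{1}{4}\right) 4 = -1$)
$C{\left(V,F \right)} = - V$ ($C{\left(V,F \right)} = V \left(-1\right) = - V$)
$N = -1$
$C{\left(K,-185 \right)} - N = \left(-1\right) 175 - -1 = -175 + 1 = -174$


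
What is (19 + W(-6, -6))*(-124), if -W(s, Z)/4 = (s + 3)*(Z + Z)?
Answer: 15500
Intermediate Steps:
W(s, Z) = -8*Z*(3 + s) (W(s, Z) = -4*(s + 3)*(Z + Z) = -4*(3 + s)*2*Z = -8*Z*(3 + s))
(19 + W(-6, -6))*(-124) = (19 - 8*(-6)*(3 - 6))*(-124) = (19 - 8*(-6)*(-3))*(-124) = (19 - 144)*(-124) = -125*(-124) = 15500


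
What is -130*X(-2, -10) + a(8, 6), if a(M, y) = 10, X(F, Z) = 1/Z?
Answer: 23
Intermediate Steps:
-130*X(-2, -10) + a(8, 6) = -130/(-10) + 10 = -130*(-1/10) + 10 = 13 + 10 = 23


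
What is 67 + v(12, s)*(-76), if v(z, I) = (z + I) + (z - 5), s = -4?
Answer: -1073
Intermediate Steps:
v(z, I) = -5 + I + 2*z (v(z, I) = (I + z) + (-5 + z) = -5 + I + 2*z)
67 + v(12, s)*(-76) = 67 + (-5 - 4 + 2*12)*(-76) = 67 + (-5 - 4 + 24)*(-76) = 67 + 15*(-76) = 67 - 1140 = -1073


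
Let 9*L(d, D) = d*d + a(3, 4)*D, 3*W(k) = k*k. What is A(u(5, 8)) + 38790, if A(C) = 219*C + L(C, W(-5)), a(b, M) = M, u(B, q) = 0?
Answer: 1047430/27 ≈ 38794.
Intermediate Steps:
W(k) = k**2/3 (W(k) = (k*k)/3 = k**2/3)
L(d, D) = d**2/9 + 4*D/9 (L(d, D) = (d*d + 4*D)/9 = (d**2 + 4*D)/9 = d**2/9 + 4*D/9)
A(C) = 100/27 + 219*C + C**2/9 (A(C) = 219*C + (C**2/9 + 4*((1/3)*(-5)**2)/9) = 219*C + (C**2/9 + 4*((1/3)*25)/9) = 219*C + (C**2/9 + (4/9)*(25/3)) = 219*C + (C**2/9 + 100/27) = 219*C + (100/27 + C**2/9) = 100/27 + 219*C + C**2/9)
A(u(5, 8)) + 38790 = (100/27 + 219*0 + (1/9)*0**2) + 38790 = (100/27 + 0 + (1/9)*0) + 38790 = (100/27 + 0 + 0) + 38790 = 100/27 + 38790 = 1047430/27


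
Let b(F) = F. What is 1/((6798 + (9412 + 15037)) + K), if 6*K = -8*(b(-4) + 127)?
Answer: 1/31083 ≈ 3.2172e-5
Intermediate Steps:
K = -164 (K = (-8*(-4 + 127))/6 = (-8*123)/6 = (⅙)*(-984) = -164)
1/((6798 + (9412 + 15037)) + K) = 1/((6798 + (9412 + 15037)) - 164) = 1/((6798 + 24449) - 164) = 1/(31247 - 164) = 1/31083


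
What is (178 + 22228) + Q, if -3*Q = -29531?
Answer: 96749/3 ≈ 32250.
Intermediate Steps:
Q = 29531/3 (Q = -⅓*(-29531) = 29531/3 ≈ 9843.7)
(178 + 22228) + Q = (178 + 22228) + 29531/3 = 22406 + 29531/3 = 96749/3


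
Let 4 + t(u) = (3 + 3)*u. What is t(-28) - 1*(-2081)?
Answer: 1909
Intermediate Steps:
t(u) = -4 + 6*u (t(u) = -4 + (3 + 3)*u = -4 + 6*u)
t(-28) - 1*(-2081) = (-4 + 6*(-28)) - 1*(-2081) = (-4 - 168) + 2081 = -172 + 2081 = 1909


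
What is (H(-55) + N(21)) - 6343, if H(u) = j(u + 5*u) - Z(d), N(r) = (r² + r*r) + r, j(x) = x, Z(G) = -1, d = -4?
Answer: -5769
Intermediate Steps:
N(r) = r + 2*r² (N(r) = (r² + r²) + r = 2*r² + r = r + 2*r²)
H(u) = 1 + 6*u (H(u) = (u + 5*u) - 1*(-1) = 6*u + 1 = 1 + 6*u)
(H(-55) + N(21)) - 6343 = ((1 + 6*(-55)) + 21*(1 + 2*21)) - 6343 = ((1 - 330) + 21*(1 + 42)) - 6343 = (-329 + 21*43) - 6343 = (-329 + 903) - 6343 = 574 - 6343 = -5769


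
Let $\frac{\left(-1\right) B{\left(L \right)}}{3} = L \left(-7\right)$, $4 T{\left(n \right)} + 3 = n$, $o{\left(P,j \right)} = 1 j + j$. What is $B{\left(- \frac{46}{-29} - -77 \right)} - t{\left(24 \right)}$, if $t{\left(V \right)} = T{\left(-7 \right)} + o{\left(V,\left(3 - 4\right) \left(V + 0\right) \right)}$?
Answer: $\frac{98647}{58} \approx 1700.8$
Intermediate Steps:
$o{\left(P,j \right)} = 2 j$ ($o{\left(P,j \right)} = j + j = 2 j$)
$T{\left(n \right)} = - \frac{3}{4} + \frac{n}{4}$
$t{\left(V \right)} = - \frac{5}{2} - 2 V$ ($t{\left(V \right)} = \left(- \frac{3}{4} + \frac{1}{4} \left(-7\right)\right) + 2 \left(3 - 4\right) \left(V + 0\right) = \left(- \frac{3}{4} - \frac{7}{4}\right) + 2 \left(- V\right) = - \frac{5}{2} - 2 V$)
$B{\left(L \right)} = 21 L$ ($B{\left(L \right)} = - 3 L \left(-7\right) = - 3 \left(- 7 L\right) = 21 L$)
$B{\left(- \frac{46}{-29} - -77 \right)} - t{\left(24 \right)} = 21 \left(- \frac{46}{-29} - -77\right) - \left(- \frac{5}{2} - 48\right) = 21 \left(\left(-46\right) \left(- \frac{1}{29}\right) + 77\right) - \left(- \frac{5}{2} - 48\right) = 21 \left(\frac{46}{29} + 77\right) - - \frac{101}{2} = 21 \cdot \frac{2279}{29} + \frac{101}{2} = \frac{47859}{29} + \frac{101}{2} = \frac{98647}{58}$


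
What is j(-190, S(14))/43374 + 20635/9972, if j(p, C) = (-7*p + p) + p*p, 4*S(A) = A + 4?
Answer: 211063295/72087588 ≈ 2.9279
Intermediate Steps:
S(A) = 1 + A/4 (S(A) = (A + 4)/4 = (4 + A)/4 = 1 + A/4)
j(p, C) = p**2 - 6*p (j(p, C) = -6*p + p**2 = p**2 - 6*p)
j(-190, S(14))/43374 + 20635/9972 = -190*(-6 - 190)/43374 + 20635/9972 = -190*(-196)*(1/43374) + 20635*(1/9972) = 37240*(1/43374) + 20635/9972 = 18620/21687 + 20635/9972 = 211063295/72087588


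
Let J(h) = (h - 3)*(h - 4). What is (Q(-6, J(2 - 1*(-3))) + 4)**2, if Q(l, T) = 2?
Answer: 36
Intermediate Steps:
J(h) = (-4 + h)*(-3 + h) (J(h) = (-3 + h)*(-4 + h) = (-4 + h)*(-3 + h))
(Q(-6, J(2 - 1*(-3))) + 4)**2 = (2 + 4)**2 = 6**2 = 36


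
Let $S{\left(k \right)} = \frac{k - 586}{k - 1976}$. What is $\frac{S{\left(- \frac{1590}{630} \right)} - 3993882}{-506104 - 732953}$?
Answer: $\frac{165941790859}{51481579293} \approx 3.2233$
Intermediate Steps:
$S{\left(k \right)} = \frac{-586 + k}{-1976 + k}$
$\frac{S{\left(- \frac{1590}{630} \right)} - 3993882}{-506104 - 732953} = \frac{\frac{-586 - \frac{1590}{630}}{-1976 - \frac{1590}{630}} - 3993882}{-506104 - 732953} = \frac{\frac{-586 - \frac{53}{21}}{-1976 - \frac{53}{21}} - 3993882}{-1239057} = \left(\frac{-586 - \frac{53}{21}}{-1976 - \frac{53}{21}} - 3993882\right) \left(- \frac{1}{1239057}\right) = \left(\frac{1}{- \frac{41549}{21}} \left(- \frac{12359}{21}\right) - 3993882\right) \left(- \frac{1}{1239057}\right) = \left(\left(- \frac{21}{41549}\right) \left(- \frac{12359}{21}\right) - 3993882\right) \left(- \frac{1}{1239057}\right) = \left(\frac{12359}{41549} - 3993882\right) \left(- \frac{1}{1239057}\right) = \left(- \frac{165941790859}{41549}\right) \left(- \frac{1}{1239057}\right) = \frac{165941790859}{51481579293}$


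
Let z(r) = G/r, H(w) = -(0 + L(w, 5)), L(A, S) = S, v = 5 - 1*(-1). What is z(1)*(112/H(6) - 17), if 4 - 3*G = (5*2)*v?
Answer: 11032/15 ≈ 735.47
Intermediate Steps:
v = 6 (v = 5 + 1 = 6)
G = -56/3 (G = 4/3 - 5*2*6/3 = 4/3 - 10*6/3 = 4/3 - 1/3*60 = 4/3 - 20 = -56/3 ≈ -18.667)
H(w) = -5 (H(w) = -(0 + 5) = -1*5 = -5)
z(r) = -56/(3*r)
z(1)*(112/H(6) - 17) = (-56/3/1)*(112/(-5) - 17) = (-56/3*1)*(112*(-1/5) - 17) = -56*(-112/5 - 17)/3 = -56/3*(-197/5) = 11032/15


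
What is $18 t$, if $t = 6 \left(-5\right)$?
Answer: $-540$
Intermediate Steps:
$t = -30$
$18 t = 18 \left(-30\right) = -540$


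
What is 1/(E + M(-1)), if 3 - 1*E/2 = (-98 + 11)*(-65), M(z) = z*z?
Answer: -1/11303 ≈ -8.8472e-5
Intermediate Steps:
M(z) = z**2
E = -11304 (E = 6 - 2*(-98 + 11)*(-65) = 6 - (-174)*(-65) = 6 - 2*5655 = 6 - 11310 = -11304)
1/(E + M(-1)) = 1/(-11304 + (-1)**2) = 1/(-11304 + 1) = 1/(-11303) = -1/11303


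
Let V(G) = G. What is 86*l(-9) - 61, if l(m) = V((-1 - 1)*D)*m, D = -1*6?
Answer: -9349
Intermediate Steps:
D = -6
l(m) = 12*m (l(m) = ((-1 - 1)*(-6))*m = (-2*(-6))*m = 12*m)
86*l(-9) - 61 = 86*(12*(-9)) - 61 = 86*(-108) - 61 = -9288 - 61 = -9349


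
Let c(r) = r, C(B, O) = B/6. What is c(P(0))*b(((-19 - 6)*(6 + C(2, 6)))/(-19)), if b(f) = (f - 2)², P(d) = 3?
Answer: 361/3 ≈ 120.33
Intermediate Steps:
C(B, O) = B/6 (C(B, O) = B*(⅙) = B/6)
b(f) = (-2 + f)²
c(P(0))*b(((-19 - 6)*(6 + C(2, 6)))/(-19)) = 3*(-2 + ((-19 - 6)*(6 + (⅙)*2))/(-19))² = 3*(-2 - 25*(6 + ⅓)*(-1/19))² = 3*(-2 - 25*19/3*(-1/19))² = 3*(-2 - 475/3*(-1/19))² = 3*(-2 + 25/3)² = 3*(19/3)² = 3*(361/9) = 361/3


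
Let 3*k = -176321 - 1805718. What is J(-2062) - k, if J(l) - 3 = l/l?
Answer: 1982051/3 ≈ 6.6068e+5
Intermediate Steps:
J(l) = 4 (J(l) = 3 + l/l = 3 + 1 = 4)
k = -1982039/3 (k = (-176321 - 1805718)/3 = (⅓)*(-1982039) = -1982039/3 ≈ -6.6068e+5)
J(-2062) - k = 4 - 1*(-1982039/3) = 4 + 1982039/3 = 1982051/3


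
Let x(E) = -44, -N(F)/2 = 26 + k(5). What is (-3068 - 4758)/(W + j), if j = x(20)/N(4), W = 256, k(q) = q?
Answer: -121303/3979 ≈ -30.486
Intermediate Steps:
N(F) = -62 (N(F) = -2*(26 + 5) = -2*31 = -62)
j = 22/31 (j = -44/(-62) = -44*(-1/62) = 22/31 ≈ 0.70968)
(-3068 - 4758)/(W + j) = (-3068 - 4758)/(256 + 22/31) = -7826/7958/31 = -7826*31/7958 = -121303/3979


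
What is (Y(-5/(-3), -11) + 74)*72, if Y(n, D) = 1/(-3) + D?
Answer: 4512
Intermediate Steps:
Y(n, D) = -⅓ + D
(Y(-5/(-3), -11) + 74)*72 = ((-⅓ - 11) + 74)*72 = (-34/3 + 74)*72 = (188/3)*72 = 4512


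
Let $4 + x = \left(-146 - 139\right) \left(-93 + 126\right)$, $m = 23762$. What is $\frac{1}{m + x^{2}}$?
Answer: $\frac{1}{88553043} \approx 1.1293 \cdot 10^{-8}$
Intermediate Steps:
$x = -9409$ ($x = -4 + \left(-146 - 139\right) \left(-93 + 126\right) = -4 - 9405 = -9409$)
$\frac{1}{m + x^{2}} = \frac{1}{23762 + \left(-9409\right)^{2}} = \frac{1}{23762 + 88529281} = \frac{1}{88553043}$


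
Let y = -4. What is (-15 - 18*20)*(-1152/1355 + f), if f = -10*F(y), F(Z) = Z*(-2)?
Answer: 8216400/271 ≈ 30319.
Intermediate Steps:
F(Z) = -2*Z
f = -80 (f = -(-20)*(-4) = -10*8 = -80)
(-15 - 18*20)*(-1152/1355 + f) = (-15 - 18*20)*(-1152/1355 - 80) = (-15 - 360)*(-1152*1/1355 - 80) = -375*(-1152/1355 - 80) = -375*(-109552/1355) = 8216400/271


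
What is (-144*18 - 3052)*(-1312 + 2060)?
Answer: -4221712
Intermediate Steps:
(-144*18 - 3052)*(-1312 + 2060) = (-2592 - 3052)*748 = -5644*748 = -4221712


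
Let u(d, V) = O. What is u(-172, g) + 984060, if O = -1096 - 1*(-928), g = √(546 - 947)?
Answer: 983892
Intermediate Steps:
g = I*√401 (g = √(-401) = I*√401 ≈ 20.025*I)
O = -168 (O = -1096 + 928 = -168)
u(d, V) = -168
u(-172, g) + 984060 = -168 + 984060 = 983892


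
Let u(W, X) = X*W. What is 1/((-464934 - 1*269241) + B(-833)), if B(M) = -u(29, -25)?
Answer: -1/733450 ≈ -1.3634e-6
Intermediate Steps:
u(W, X) = W*X
B(M) = 725 (B(M) = -29*(-25) = -1*(-725) = 725)
1/((-464934 - 1*269241) + B(-833)) = 1/((-464934 - 1*269241) + 725) = 1/((-464934 - 269241) + 725) = 1/(-734175 + 725) = 1/(-733450) = -1/733450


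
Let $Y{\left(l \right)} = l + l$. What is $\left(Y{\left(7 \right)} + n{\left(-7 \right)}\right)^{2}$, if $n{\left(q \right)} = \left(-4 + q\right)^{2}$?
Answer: $18225$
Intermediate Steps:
$Y{\left(l \right)} = 2 l$
$\left(Y{\left(7 \right)} + n{\left(-7 \right)}\right)^{2} = \left(2 \cdot 7 + \left(-4 - 7\right)^{2}\right)^{2} = \left(14 + \left(-11\right)^{2}\right)^{2} = \left(14 + 121\right)^{2} = 135^{2} = 18225$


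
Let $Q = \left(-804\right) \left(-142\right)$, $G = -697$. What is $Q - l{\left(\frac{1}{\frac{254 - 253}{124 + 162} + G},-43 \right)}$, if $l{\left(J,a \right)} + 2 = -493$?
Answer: $114663$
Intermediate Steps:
$l{\left(J,a \right)} = -495$ ($l{\left(J,a \right)} = -2 - 493 = -495$)
$Q = 114168$
$Q - l{\left(\frac{1}{\frac{254 - 253}{124 + 162} + G},-43 \right)} = 114168 - -495 = 114168 + 495 = 114663$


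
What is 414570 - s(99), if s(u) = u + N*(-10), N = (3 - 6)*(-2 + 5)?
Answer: 414381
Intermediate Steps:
N = -9 (N = -3*3 = -9)
s(u) = 90 + u (s(u) = u - 9*(-10) = u + 90 = 90 + u)
414570 - s(99) = 414570 - (90 + 99) = 414570 - 1*189 = 414570 - 189 = 414381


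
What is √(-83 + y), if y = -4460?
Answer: I*√4543 ≈ 67.402*I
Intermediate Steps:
√(-83 + y) = √(-83 - 4460) = √(-4543) = I*√4543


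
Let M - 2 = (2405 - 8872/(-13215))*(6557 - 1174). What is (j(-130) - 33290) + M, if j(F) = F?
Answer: 170689048831/13215 ≈ 1.2916e+7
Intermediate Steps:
M = 171130694131/13215 (M = 2 + (2405 - 8872/(-13215))*(6557 - 1174) = 2 + (2405 - 8872*(-1/13215))*5383 = 2 + (2405 + 8872/13215)*5383 = 2 + (31790947/13215)*5383 = 2 + 171130667701/13215 = 171130694131/13215 ≈ 1.2950e+7)
(j(-130) - 33290) + M = (-130 - 33290) + 171130694131/13215 = -33420 + 171130694131/13215 = 170689048831/13215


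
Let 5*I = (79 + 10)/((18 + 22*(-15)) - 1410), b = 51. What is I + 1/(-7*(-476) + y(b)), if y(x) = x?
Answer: -292477/29127630 ≈ -0.010041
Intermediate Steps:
I = -89/8610 (I = ((79 + 10)/((18 + 22*(-15)) - 1410))/5 = (89/((18 - 330) - 1410))/5 = (89/(-312 - 1410))/5 = (89/(-1722))/5 = (89*(-1/1722))/5 = (⅕)*(-89/1722) = -89/8610 ≈ -0.010337)
I + 1/(-7*(-476) + y(b)) = -89/8610 + 1/(-7*(-476) + 51) = -89/8610 + 1/(3332 + 51) = -89/8610 + 1/3383 = -292477/29127630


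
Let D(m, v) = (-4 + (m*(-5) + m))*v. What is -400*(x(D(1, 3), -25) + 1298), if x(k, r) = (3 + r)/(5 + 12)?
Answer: -8817600/17 ≈ -5.1868e+5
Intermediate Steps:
D(m, v) = v*(-4 - 4*m) (D(m, v) = (-4 + (-5*m + m))*v = (-4 - 4*m)*v = v*(-4 - 4*m))
x(k, r) = 3/17 + r/17 (x(k, r) = (3 + r)/17 = (3 + r)*(1/17) = 3/17 + r/17)
-400*(x(D(1, 3), -25) + 1298) = -400*((3/17 + (1/17)*(-25)) + 1298) = -400*((3/17 - 25/17) + 1298) = -400*(-22/17 + 1298) = -400*22044/17 = -8817600/17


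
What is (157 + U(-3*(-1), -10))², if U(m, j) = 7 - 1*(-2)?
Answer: 27556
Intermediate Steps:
U(m, j) = 9 (U(m, j) = 7 + 2 = 9)
(157 + U(-3*(-1), -10))² = (157 + 9)² = 166² = 27556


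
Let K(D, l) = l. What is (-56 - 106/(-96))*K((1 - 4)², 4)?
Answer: -2635/12 ≈ -219.58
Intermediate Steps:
(-56 - 106/(-96))*K((1 - 4)², 4) = (-56 - 106/(-96))*4 = (-56 - 106*(-1/96))*4 = (-56 + 53/48)*4 = -2635/48*4 = -2635/12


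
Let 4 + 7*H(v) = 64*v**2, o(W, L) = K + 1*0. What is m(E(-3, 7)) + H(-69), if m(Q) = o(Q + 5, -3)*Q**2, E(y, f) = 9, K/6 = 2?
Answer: 311504/7 ≈ 44501.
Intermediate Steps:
K = 12 (K = 6*2 = 12)
o(W, L) = 12 (o(W, L) = 12 + 1*0 = 12 + 0 = 12)
m(Q) = 12*Q**2
H(v) = -4/7 + 64*v**2/7 (H(v) = -4/7 + (64*v**2)/7 = -4/7 + 64*v**2/7)
m(E(-3, 7)) + H(-69) = 12*9**2 + (-4/7 + (64/7)*(-69)**2) = 12*81 + (-4/7 + (64/7)*4761) = 972 + (-4/7 + 304704/7) = 972 + 304700/7 = 311504/7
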